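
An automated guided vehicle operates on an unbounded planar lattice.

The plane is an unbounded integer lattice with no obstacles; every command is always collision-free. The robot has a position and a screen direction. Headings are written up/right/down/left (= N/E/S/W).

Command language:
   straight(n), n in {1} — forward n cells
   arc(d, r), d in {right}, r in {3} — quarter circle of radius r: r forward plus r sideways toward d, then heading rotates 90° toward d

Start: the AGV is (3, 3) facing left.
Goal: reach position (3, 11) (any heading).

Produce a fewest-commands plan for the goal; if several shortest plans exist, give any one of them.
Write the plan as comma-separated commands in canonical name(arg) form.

start: (3, 3) facing left
1. arc(right, 3) → (0, 6) facing up
2. straight(1) → (0, 7) facing up
3. straight(1) → (0, 8) facing up
4. arc(right, 3) → (3, 11) facing right
nothing shorter than 4 reaches the goal.

arc(right, 3), straight(1), straight(1), arc(right, 3)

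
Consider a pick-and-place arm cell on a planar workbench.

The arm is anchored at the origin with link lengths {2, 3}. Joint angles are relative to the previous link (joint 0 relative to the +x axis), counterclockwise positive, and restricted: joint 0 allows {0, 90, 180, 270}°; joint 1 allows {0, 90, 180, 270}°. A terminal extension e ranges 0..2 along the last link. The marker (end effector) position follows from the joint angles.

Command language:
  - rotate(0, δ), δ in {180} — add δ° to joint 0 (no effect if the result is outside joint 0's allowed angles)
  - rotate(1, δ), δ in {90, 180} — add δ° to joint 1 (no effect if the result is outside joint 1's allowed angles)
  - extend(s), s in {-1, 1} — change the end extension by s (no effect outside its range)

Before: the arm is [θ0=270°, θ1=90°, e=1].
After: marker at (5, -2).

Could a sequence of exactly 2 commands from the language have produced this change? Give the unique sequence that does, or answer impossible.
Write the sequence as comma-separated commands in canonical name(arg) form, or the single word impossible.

start: [θ0=270°, θ1=90°, e=1]
t=1 extend(1) ⇒ [θ0=270°, θ1=90°, e=2]
t=2 extend(1) ⇒ [θ0=270°, θ1=90°, e=2]
all 25 alternatives checked — unique.

extend(1), extend(1)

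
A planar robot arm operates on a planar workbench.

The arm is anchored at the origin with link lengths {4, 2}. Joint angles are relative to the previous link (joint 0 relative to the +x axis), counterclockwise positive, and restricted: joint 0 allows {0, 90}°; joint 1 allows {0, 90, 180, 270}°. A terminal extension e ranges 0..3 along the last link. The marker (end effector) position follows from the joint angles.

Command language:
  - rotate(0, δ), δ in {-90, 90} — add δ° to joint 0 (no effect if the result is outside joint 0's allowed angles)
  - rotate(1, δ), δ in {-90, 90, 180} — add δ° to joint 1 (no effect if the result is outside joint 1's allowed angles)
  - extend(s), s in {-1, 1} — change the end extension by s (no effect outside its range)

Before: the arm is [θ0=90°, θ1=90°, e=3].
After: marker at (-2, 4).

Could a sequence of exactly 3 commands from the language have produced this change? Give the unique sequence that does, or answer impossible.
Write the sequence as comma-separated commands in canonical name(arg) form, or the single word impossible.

extend(-1), extend(-1), extend(-1)

t0: [θ0=90°, θ1=90°, e=3]
t=1 extend(-1) ⇒ [θ0=90°, θ1=90°, e=2]
t=2 extend(-1) ⇒ [θ0=90°, θ1=90°, e=1]
t=3 extend(-1) ⇒ [θ0=90°, θ1=90°, e=0]
no other 3-command option fits: unique.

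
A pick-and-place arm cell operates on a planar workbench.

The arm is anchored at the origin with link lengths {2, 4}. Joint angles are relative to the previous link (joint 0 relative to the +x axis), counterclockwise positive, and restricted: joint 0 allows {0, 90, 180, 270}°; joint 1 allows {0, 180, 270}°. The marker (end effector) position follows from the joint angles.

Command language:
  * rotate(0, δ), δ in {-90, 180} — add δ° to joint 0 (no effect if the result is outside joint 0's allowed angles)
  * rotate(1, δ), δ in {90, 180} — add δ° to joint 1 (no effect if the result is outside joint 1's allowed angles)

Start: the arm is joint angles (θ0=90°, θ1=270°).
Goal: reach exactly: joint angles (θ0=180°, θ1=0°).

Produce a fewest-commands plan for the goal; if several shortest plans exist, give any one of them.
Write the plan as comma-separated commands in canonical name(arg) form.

rotate(0, -90), rotate(1, 90), rotate(0, 180)

t0: joint angles (θ0=90°, θ1=270°)
t=1 rotate(0, -90) ⇒ joint angles (θ0=0°, θ1=270°)
t=2 rotate(1, 90) ⇒ joint angles (θ0=0°, θ1=0°)
t=3 rotate(0, 180) ⇒ joint angles (θ0=180°, θ1=0°)
nothing shorter than 3 reaches the goal.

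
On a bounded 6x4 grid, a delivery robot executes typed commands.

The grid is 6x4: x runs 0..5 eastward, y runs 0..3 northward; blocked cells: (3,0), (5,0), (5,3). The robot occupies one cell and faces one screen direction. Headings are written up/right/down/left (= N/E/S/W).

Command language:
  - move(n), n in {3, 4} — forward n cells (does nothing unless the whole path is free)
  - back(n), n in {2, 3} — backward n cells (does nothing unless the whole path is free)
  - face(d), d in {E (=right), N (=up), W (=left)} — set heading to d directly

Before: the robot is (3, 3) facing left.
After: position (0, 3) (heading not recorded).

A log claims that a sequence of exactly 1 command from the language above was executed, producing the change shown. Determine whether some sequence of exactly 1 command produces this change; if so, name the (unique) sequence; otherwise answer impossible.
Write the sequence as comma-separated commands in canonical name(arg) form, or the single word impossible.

from: (3, 3) facing left
t=1 move(3) ⇒ (0, 3) facing left
all 7 alternatives checked — unique.

move(3)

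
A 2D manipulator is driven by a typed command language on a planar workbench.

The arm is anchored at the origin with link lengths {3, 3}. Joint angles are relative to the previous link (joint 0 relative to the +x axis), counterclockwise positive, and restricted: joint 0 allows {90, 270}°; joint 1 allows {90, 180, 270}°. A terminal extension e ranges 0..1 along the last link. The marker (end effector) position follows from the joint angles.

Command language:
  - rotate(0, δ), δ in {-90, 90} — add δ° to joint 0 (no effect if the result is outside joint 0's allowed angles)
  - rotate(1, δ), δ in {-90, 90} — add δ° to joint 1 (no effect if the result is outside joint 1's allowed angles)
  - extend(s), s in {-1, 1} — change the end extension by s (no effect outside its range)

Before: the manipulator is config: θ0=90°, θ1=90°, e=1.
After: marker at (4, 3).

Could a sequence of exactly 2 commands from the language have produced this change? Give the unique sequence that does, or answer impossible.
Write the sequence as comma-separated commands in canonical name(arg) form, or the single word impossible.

rotate(1, 90), rotate(1, 90)

t0: config: θ0=90°, θ1=90°, e=1
t=1 rotate(1, 90) ⇒ config: θ0=90°, θ1=180°, e=1
t=2 rotate(1, 90) ⇒ config: θ0=90°, θ1=270°, e=1
no other 2-command option fits: unique.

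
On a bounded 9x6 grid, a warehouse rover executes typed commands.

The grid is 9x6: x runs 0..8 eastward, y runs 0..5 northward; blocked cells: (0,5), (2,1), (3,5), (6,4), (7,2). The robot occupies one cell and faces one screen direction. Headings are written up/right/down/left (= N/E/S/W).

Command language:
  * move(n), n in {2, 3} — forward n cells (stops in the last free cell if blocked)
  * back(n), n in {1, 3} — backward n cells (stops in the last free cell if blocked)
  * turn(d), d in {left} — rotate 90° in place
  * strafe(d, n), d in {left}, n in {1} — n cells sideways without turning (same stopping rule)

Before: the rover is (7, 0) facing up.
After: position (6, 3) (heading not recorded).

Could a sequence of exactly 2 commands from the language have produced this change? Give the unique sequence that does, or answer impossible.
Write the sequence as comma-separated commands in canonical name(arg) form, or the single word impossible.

key: running move(3) before strafe(left, 1) would end elsewhere — order is forced
begin: (7, 0) facing up
step 1 (strafe(left, 1)): (6, 0) facing up
step 2 (move(3)): (6, 3) facing up
no rival 2-sequence matches.

strafe(left, 1), move(3)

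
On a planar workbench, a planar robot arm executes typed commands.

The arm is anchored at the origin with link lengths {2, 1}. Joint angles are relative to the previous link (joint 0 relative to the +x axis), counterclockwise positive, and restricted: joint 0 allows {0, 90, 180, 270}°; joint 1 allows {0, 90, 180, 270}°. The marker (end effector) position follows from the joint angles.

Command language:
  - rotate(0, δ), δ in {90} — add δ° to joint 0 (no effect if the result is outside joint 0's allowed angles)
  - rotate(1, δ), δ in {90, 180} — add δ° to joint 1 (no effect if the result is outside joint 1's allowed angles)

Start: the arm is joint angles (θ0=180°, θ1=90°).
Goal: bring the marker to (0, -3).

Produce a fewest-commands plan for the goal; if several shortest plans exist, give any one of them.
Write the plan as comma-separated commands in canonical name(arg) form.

rotate(1, 180), rotate(1, 90), rotate(0, 90)

initial: joint angles (θ0=180°, θ1=90°)
1. rotate(1, 180) → joint angles (θ0=180°, θ1=270°)
2. rotate(1, 90) → joint angles (θ0=180°, θ1=0°)
3. rotate(0, 90) → joint angles (θ0=270°, θ1=0°)
minimal: 3 command(s), checked below 3.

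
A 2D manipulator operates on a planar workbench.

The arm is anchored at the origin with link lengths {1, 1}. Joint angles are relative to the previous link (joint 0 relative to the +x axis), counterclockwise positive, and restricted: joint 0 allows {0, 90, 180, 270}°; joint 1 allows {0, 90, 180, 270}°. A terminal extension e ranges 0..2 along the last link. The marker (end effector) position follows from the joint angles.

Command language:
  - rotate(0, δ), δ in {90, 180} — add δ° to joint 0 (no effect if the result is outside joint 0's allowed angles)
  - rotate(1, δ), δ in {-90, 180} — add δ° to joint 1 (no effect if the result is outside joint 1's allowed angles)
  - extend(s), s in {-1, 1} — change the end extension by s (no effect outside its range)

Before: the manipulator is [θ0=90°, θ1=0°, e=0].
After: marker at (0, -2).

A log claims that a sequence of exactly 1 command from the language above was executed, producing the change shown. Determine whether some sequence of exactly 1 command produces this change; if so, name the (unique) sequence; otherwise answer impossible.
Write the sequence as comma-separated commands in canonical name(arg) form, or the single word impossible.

begin: [θ0=90°, θ1=0°, e=0]
[1] after rotate(0, 180): [θ0=270°, θ1=0°, e=0]
all 6 alternatives checked — unique.

rotate(0, 180)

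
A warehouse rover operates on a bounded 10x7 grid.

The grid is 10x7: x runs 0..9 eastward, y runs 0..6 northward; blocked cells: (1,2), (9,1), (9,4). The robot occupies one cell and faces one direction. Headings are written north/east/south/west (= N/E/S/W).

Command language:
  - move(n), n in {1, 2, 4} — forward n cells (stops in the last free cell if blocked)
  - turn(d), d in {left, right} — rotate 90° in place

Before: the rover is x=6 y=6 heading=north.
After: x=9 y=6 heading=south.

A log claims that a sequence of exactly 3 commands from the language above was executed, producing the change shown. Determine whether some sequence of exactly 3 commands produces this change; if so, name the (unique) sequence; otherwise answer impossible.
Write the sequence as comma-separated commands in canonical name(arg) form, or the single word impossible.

key: move(4) runs into the grid edge before its full distance
begin: x=6 y=6 heading=north
1. turn(right) → x=6 y=6 heading=east
2. move(4) → x=9 y=6 heading=east
3. turn(right) → x=9 y=6 heading=south
all 125 alternatives checked — unique.

turn(right), move(4), turn(right)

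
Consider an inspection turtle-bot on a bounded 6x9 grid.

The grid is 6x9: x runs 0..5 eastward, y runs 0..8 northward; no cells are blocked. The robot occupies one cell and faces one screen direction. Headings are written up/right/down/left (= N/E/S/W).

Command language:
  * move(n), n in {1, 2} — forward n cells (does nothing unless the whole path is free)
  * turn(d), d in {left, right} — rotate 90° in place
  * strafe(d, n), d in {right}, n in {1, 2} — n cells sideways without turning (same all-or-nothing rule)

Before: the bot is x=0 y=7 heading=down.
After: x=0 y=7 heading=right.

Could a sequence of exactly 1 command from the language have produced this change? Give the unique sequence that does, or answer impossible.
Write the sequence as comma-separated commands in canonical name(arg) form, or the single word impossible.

turn(left)

key: (0,7) unchanged — the single command moves nothing
from: x=0 y=7 heading=down
step 1 (turn(left)): x=0 y=7 heading=right
no other 1-command option fits: unique.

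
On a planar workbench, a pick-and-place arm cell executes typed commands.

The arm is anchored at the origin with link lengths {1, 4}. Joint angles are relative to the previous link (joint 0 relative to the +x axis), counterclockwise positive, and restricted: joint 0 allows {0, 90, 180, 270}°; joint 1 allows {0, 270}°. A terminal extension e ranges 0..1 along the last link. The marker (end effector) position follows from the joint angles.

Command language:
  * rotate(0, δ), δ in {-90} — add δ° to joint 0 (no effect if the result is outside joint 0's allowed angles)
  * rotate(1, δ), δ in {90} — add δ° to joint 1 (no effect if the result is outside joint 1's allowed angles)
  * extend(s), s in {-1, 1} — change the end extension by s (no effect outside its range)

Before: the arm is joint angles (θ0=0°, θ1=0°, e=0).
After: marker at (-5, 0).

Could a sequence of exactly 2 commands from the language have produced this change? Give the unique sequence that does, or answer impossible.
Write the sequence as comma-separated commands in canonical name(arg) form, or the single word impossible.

rotate(0, -90), rotate(0, -90)

initial: joint angles (θ0=0°, θ1=0°, e=0)
1. rotate(0, -90) → joint angles (θ0=270°, θ1=0°, e=0)
2. rotate(0, -90) → joint angles (θ0=180°, θ1=0°, e=0)
all 16 alternatives checked — unique.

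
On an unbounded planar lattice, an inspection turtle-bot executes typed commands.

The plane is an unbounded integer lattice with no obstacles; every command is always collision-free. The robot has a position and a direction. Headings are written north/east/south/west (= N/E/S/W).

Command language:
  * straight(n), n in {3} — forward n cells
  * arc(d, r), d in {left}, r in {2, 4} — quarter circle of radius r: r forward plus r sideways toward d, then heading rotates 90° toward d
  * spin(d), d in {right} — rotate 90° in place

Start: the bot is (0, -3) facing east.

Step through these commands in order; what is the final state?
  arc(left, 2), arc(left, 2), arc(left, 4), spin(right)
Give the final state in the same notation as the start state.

t0: (0, -3) facing east
step 1 (arc(left, 2)): (2, -1) facing north
step 2 (arc(left, 2)): (0, 1) facing west
step 3 (arc(left, 4)): (-4, -3) facing south
step 4 (spin(right)): (-4, -3) facing west

(-4, -3) facing west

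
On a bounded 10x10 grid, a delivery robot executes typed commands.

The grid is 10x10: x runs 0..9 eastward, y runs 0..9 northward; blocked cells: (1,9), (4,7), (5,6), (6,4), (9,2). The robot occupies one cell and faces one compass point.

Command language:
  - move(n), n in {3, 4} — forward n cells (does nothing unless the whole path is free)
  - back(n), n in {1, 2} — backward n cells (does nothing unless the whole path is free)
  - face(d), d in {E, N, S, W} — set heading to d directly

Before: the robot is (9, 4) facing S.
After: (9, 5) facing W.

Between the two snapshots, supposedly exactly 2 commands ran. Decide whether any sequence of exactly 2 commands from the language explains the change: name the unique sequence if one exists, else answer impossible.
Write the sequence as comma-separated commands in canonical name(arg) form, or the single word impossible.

back(1), face(W)

key: order matters: swapping back(1) and face(W) lands elsewhere
initial: (9, 4) facing S
t=1 back(1) ⇒ (9, 5) facing S
t=2 face(W) ⇒ (9, 5) facing W
all 64 alternatives checked — unique.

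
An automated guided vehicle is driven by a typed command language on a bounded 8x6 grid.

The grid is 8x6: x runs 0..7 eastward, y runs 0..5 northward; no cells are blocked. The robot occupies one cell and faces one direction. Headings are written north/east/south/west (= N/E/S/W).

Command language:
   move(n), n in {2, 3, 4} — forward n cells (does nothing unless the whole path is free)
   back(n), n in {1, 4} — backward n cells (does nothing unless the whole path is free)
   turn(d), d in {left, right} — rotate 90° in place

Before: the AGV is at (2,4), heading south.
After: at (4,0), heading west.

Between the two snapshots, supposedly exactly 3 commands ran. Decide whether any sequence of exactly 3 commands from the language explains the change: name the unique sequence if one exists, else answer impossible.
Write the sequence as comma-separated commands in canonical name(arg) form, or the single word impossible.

every 3-command combo misses the target.

impossible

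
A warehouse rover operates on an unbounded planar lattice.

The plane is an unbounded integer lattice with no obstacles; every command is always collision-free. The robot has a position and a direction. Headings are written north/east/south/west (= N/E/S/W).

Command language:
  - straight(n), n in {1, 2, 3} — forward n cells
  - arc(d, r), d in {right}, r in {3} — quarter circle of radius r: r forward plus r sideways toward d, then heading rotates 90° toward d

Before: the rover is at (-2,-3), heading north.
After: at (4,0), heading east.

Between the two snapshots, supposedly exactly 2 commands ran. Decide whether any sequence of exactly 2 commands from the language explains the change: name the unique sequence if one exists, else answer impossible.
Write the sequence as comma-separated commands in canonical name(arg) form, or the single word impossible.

arc(right, 3), straight(3)

key: position moved to (4,0) AND the heading swung to E — translation plus rotation needed
t0: at (-2,-3), heading north
t=1 arc(right, 3) ⇒ at (1,0), heading east
t=2 straight(3) ⇒ at (4,0), heading east
all 16 alternatives checked — unique.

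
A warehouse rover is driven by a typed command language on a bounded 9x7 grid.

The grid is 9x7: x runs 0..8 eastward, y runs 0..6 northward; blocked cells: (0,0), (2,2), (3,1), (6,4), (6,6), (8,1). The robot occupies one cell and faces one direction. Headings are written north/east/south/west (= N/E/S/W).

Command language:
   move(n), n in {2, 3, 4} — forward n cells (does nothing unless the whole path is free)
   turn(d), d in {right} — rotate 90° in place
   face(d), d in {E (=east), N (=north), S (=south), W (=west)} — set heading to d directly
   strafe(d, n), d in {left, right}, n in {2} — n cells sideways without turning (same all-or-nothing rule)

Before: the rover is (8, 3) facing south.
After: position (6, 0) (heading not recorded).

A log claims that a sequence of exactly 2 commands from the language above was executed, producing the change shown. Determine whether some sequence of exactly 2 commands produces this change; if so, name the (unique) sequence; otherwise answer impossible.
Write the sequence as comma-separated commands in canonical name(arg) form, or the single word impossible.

strafe(right, 2), move(3)

key: running move(3) before strafe(right, 2) would end elsewhere — order is forced
t0: (8, 3) facing south
[1] after strafe(right, 2): (6, 3) facing south
[2] after move(3): (6, 0) facing south
no rival 2-sequence matches.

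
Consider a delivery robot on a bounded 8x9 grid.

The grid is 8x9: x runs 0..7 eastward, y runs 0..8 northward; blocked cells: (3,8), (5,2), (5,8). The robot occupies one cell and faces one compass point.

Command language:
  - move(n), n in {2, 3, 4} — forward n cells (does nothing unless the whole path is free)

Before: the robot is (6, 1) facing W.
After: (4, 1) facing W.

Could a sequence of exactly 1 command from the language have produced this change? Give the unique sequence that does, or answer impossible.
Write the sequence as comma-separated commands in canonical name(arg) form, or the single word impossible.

move(2)

key: still facing W — the one step turns nothing
initial: (6, 1) facing W
t=1 move(2) ⇒ (4, 1) facing W
all 3 alternatives checked — unique.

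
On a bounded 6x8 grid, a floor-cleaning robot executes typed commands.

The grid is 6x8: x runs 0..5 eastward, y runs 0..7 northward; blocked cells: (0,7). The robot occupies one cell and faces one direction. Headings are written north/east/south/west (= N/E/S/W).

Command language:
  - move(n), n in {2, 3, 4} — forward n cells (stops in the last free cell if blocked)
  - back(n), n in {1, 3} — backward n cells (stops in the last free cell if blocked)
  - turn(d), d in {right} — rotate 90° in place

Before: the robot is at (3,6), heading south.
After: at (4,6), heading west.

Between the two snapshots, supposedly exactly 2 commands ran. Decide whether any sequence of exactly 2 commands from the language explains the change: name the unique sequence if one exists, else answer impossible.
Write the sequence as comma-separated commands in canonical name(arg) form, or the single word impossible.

turn(right), back(1)

key: order matters: swapping turn(right) and back(1) lands elsewhere
t0: at (3,6), heading south
[1] after turn(right): at (3,6), heading west
[2] after back(1): at (4,6), heading west
uniquely the one of 36 2-step routes that fits.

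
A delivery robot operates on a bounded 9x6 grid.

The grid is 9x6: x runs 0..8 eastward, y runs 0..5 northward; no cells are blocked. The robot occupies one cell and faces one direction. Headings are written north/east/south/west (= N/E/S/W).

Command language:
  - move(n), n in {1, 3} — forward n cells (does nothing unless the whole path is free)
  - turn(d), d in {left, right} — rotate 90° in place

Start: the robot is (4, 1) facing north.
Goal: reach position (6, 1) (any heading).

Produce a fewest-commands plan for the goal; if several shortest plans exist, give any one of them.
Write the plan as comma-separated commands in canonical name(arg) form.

turn(right), move(1), move(1)

t0: (4, 1) facing north
[1] after turn(right): (4, 1) facing east
[2] after move(1): (5, 1) facing east
[3] after move(1): (6, 1) facing east
nothing shorter than 3 reaches the goal.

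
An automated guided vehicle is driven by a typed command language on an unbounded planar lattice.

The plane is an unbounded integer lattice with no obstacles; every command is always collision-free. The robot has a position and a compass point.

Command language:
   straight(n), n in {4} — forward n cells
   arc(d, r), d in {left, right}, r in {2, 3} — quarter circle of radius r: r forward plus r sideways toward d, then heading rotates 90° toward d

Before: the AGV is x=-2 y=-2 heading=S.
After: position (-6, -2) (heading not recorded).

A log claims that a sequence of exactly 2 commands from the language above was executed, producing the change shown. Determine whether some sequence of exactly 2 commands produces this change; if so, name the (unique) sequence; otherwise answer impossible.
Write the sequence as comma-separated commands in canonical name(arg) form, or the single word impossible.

initial: x=-2 y=-2 heading=S
1. arc(right, 2) → x=-4 y=-4 heading=W
2. arc(right, 2) → x=-6 y=-2 heading=N
all 25 alternatives checked — unique.

arc(right, 2), arc(right, 2)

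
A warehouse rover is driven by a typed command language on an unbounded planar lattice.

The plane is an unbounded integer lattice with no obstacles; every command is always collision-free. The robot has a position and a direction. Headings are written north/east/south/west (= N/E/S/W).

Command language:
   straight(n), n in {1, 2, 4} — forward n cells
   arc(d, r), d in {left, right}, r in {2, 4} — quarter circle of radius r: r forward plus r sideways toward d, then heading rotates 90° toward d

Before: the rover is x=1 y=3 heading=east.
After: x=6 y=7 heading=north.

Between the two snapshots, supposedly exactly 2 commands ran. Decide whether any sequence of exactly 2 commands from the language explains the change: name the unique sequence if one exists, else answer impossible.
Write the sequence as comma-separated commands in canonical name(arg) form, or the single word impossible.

key: cell and facing (now N) both changed — the 2 commands mix motion and turning
t0: x=1 y=3 heading=east
1. straight(1) → x=2 y=3 heading=east
2. arc(left, 4) → x=6 y=7 heading=north
uniquely the one of 49 2-step routes that fits.

straight(1), arc(left, 4)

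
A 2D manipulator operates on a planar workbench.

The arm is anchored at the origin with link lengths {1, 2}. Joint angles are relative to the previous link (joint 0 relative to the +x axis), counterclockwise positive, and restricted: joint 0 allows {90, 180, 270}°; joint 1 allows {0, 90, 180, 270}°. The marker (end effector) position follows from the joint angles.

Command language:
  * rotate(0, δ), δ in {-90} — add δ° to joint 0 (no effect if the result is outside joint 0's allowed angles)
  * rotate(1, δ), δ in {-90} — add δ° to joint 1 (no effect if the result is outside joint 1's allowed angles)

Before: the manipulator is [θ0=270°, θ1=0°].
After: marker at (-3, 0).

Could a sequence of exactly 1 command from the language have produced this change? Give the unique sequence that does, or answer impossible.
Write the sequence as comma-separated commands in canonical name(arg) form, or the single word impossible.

initial: [θ0=270°, θ1=0°]
1. rotate(0, -90) → [θ0=180°, θ1=0°]
no rival 1-sequence matches.

rotate(0, -90)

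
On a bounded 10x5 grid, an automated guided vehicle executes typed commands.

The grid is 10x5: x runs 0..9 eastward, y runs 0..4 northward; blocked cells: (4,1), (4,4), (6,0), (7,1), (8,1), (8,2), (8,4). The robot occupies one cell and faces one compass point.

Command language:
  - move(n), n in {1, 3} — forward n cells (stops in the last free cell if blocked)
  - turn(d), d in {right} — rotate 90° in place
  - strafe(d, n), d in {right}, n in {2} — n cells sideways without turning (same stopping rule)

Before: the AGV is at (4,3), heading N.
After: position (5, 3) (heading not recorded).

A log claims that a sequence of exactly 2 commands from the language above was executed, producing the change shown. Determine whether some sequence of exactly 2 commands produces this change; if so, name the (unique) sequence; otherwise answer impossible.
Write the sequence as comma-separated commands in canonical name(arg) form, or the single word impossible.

key: order matters: swapping turn(right) and move(1) lands elsewhere
initial: at (4,3), heading N
[1] after turn(right): at (4,3), heading E
[2] after move(1): at (5,3), heading E
uniquely the one of 16 2-step routes that fits.

turn(right), move(1)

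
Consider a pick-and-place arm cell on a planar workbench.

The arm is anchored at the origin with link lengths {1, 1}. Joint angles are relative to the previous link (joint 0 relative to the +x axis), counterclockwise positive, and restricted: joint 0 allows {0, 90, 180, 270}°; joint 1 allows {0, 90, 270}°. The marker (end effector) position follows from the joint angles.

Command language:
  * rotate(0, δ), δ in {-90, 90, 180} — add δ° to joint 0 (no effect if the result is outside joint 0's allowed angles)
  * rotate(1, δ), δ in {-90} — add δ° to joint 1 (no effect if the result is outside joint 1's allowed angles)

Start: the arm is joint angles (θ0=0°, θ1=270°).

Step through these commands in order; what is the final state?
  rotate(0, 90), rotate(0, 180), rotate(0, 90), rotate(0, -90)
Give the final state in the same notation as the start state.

start: joint angles (θ0=0°, θ1=270°)
step 1 (rotate(0, 90)): joint angles (θ0=90°, θ1=270°)
step 2 (rotate(0, 180)): joint angles (θ0=270°, θ1=270°)
step 3 (rotate(0, 90)): joint angles (θ0=0°, θ1=270°)
step 4 (rotate(0, -90)): joint angles (θ0=270°, θ1=270°)

joint angles (θ0=270°, θ1=270°)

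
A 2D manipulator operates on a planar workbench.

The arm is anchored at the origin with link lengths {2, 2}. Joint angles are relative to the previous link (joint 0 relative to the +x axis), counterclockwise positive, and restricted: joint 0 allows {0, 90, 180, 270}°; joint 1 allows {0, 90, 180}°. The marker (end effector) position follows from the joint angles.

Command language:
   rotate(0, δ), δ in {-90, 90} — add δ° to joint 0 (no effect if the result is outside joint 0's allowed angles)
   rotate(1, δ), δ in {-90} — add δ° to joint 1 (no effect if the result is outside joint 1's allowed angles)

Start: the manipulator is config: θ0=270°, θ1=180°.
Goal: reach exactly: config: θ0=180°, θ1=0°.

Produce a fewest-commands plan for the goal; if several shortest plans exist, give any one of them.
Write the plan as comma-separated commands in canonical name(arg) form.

rotate(1, -90), rotate(1, -90), rotate(0, -90)

from: config: θ0=270°, θ1=180°
1. rotate(1, -90) → config: θ0=270°, θ1=90°
2. rotate(1, -90) → config: θ0=270°, θ1=0°
3. rotate(0, -90) → config: θ0=180°, θ1=0°
minimal: 3 command(s), checked below 3.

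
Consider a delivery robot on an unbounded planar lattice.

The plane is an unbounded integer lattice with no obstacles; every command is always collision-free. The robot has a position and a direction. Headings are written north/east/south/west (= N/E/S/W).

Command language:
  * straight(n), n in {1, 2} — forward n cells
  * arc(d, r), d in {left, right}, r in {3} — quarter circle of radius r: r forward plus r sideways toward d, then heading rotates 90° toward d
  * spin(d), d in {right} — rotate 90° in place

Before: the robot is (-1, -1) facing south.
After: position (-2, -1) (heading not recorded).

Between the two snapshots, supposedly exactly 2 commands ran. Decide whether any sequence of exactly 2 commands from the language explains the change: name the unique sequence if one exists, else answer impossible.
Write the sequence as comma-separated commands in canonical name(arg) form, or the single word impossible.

key: running straight(1) before spin(right) would end elsewhere — order is forced
start: (-1, -1) facing south
t=1 spin(right) ⇒ (-1, -1) facing west
t=2 straight(1) ⇒ (-2, -1) facing west
uniquely the one of 25 2-step routes that fits.

spin(right), straight(1)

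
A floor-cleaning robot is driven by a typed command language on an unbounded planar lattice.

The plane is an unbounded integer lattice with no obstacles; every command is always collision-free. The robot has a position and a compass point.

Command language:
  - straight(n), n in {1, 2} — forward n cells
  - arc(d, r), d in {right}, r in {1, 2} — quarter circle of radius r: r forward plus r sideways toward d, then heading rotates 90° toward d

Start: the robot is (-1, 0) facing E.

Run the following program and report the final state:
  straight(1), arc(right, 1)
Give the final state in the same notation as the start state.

start: (-1, 0) facing E
step 1 (straight(1)): (0, 0) facing E
step 2 (arc(right, 1)): (1, -1) facing S

(1, -1) facing S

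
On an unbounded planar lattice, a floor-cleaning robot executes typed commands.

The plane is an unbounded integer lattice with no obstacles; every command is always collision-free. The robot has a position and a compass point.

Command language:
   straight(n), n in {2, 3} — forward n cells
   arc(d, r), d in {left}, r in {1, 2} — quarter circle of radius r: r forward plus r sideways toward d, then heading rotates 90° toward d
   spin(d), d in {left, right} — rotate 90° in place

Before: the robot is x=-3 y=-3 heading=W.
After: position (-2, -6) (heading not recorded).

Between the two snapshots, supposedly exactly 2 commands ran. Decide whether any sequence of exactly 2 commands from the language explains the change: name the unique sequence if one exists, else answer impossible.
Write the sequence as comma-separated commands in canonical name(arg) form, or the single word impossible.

arc(left, 1), arc(left, 2)

key: running arc(left, 2) before arc(left, 1) would end elsewhere — order is forced
t0: x=-3 y=-3 heading=W
1. arc(left, 1) → x=-4 y=-4 heading=S
2. arc(left, 2) → x=-2 y=-6 heading=E
no other 2-command option fits: unique.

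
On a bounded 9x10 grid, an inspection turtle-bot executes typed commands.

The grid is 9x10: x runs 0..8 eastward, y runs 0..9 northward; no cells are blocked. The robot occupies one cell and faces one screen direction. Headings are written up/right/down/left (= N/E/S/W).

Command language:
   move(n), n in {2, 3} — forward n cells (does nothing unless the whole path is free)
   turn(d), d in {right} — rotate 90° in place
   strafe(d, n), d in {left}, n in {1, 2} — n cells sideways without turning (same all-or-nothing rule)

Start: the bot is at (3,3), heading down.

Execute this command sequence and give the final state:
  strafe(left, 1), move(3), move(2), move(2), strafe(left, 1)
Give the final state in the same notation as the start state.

at (5,0), heading down

initial: at (3,3), heading down
step 1 (strafe(left, 1)): at (4,3), heading down
step 2 (move(3)): at (4,0), heading down
step 3 (move(2)): at (4,0), heading down
step 4 (move(2)): at (4,0), heading down
step 5 (strafe(left, 1)): at (5,0), heading down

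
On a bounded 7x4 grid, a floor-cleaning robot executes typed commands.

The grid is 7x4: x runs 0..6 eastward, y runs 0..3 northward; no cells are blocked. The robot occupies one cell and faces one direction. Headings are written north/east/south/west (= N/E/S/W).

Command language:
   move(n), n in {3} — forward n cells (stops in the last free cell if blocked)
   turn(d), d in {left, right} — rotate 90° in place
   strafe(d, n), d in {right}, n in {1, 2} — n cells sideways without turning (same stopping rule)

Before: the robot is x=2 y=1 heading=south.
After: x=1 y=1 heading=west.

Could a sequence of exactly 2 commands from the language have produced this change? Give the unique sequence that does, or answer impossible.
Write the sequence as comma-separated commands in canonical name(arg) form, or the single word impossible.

key: cell and facing (now W) both changed — the 2 commands mix motion and turning
initial: x=2 y=1 heading=south
[1] after strafe(right, 1): x=1 y=1 heading=south
[2] after turn(right): x=1 y=1 heading=west
all 25 alternatives checked — unique.

strafe(right, 1), turn(right)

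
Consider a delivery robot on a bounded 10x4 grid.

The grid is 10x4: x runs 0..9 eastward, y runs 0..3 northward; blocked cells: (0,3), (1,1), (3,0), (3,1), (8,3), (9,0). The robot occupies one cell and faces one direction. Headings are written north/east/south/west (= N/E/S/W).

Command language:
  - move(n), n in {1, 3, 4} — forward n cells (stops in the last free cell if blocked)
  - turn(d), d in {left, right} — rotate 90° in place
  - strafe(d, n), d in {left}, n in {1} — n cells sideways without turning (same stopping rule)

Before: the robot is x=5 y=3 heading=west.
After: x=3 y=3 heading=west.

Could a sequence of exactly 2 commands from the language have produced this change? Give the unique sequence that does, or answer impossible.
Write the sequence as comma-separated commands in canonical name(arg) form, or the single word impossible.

key: heading stays W — no command in the sequence turns
from: x=5 y=3 heading=west
t=1 move(1) ⇒ x=4 y=3 heading=west
t=2 move(1) ⇒ x=3 y=3 heading=west
all 36 alternatives checked — unique.

move(1), move(1)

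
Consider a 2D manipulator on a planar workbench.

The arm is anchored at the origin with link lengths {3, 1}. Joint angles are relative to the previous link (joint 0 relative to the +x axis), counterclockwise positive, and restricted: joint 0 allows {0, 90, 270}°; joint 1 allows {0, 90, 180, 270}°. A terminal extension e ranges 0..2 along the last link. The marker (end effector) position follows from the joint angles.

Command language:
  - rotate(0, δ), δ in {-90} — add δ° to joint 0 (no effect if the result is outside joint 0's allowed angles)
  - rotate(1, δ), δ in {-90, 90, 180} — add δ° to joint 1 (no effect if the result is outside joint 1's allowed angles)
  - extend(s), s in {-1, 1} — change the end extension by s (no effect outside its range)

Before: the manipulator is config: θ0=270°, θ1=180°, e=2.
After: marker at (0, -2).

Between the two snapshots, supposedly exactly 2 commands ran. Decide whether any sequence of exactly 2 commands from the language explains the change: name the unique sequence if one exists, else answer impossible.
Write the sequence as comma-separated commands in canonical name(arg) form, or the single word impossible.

t0: config: θ0=270°, θ1=180°, e=2
1. extend(-1) → config: θ0=270°, θ1=180°, e=1
2. extend(-1) → config: θ0=270°, θ1=180°, e=0
no other 2-command option fits: unique.

extend(-1), extend(-1)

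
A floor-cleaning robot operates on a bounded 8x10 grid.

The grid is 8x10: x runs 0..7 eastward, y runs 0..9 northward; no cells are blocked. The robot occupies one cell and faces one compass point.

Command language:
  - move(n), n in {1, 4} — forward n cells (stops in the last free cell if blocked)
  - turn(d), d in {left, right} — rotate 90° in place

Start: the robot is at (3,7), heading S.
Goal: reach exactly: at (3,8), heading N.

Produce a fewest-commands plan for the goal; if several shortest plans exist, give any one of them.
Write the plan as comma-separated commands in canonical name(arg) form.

from: at (3,7), heading S
[1] after turn(left): at (3,7), heading E
[2] after turn(left): at (3,7), heading N
[3] after move(1): at (3,8), heading N
minimal: 3 command(s), checked below 3.

turn(left), turn(left), move(1)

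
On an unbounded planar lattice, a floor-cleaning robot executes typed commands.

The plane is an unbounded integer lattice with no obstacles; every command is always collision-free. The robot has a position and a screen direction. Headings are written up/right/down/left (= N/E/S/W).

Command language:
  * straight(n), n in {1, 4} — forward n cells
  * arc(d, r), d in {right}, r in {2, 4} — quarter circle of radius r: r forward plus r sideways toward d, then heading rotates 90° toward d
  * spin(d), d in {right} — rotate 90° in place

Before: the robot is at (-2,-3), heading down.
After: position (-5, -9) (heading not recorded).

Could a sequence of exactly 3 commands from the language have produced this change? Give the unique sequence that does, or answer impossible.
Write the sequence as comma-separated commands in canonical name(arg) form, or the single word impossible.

key: order matters: swapping straight(4) and straight(1) lands elsewhere
initial: at (-2,-3), heading down
[1] after straight(4): at (-2,-7), heading down
[2] after arc(right, 2): at (-4,-9), heading left
[3] after straight(1): at (-5,-9), heading left
no rival 3-sequence matches.

straight(4), arc(right, 2), straight(1)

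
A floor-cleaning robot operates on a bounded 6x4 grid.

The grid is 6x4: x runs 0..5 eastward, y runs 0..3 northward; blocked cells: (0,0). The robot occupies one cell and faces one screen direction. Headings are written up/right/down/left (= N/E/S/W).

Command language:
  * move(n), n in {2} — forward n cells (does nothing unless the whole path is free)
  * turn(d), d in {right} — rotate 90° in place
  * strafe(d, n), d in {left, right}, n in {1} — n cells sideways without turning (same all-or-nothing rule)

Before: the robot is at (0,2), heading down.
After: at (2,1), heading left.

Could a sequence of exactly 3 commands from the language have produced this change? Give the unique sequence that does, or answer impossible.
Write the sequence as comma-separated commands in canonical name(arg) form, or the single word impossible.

all 64 sequences checked — none match.

impossible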